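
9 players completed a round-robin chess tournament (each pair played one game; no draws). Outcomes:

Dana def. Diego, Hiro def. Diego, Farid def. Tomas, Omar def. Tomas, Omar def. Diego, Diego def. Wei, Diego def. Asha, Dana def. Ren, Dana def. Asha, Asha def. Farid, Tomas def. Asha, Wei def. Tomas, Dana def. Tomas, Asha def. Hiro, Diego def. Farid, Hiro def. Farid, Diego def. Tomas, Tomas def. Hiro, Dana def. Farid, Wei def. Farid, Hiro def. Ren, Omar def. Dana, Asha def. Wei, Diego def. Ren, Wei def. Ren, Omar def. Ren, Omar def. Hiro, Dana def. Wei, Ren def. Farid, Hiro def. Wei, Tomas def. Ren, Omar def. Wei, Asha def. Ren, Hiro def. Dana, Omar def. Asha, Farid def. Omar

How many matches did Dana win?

Dana's results: beat Diego, Asha, Tomas, Ren, Farid, Wei; lost to Hiro, Omar.
That is 6 wins.

6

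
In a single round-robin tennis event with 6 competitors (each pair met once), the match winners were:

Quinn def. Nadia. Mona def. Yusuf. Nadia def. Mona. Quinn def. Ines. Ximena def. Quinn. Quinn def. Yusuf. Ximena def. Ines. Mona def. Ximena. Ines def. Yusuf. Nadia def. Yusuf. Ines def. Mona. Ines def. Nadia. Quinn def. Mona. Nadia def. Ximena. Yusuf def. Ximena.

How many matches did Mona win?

Mona's results: beat Ximena, Yusuf; lost to Nadia, Quinn, Ines.
That is 2 wins.

2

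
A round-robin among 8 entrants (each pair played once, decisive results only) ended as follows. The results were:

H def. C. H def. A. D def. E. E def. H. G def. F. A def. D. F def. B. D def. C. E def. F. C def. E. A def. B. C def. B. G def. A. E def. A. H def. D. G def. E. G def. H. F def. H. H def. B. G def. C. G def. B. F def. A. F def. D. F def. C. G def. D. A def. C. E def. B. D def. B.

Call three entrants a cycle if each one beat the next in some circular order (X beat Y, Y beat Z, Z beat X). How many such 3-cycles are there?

6

Win totals: A 3, B 0, C 2, D 3, E 4, F 5, G 7, H 4.
An entrant with w wins dominates both others in C(w,2) triples; summing gives 3 + 0 + 1 + 3 + 6 + 10 + 21 + 6 = 50 transitive triples.
Total triples C(8,3) = 56, so cyclic triples = 56 − 50 = 6.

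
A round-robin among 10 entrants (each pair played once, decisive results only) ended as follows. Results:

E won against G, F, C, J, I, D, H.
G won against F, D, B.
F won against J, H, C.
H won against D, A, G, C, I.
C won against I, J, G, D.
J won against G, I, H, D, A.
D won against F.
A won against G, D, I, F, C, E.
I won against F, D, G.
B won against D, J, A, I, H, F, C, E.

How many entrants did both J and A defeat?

3

J beat: A, D, G, H, I.
A beat: C, D, E, F, G, I.
Both beat: D, G, I — 3.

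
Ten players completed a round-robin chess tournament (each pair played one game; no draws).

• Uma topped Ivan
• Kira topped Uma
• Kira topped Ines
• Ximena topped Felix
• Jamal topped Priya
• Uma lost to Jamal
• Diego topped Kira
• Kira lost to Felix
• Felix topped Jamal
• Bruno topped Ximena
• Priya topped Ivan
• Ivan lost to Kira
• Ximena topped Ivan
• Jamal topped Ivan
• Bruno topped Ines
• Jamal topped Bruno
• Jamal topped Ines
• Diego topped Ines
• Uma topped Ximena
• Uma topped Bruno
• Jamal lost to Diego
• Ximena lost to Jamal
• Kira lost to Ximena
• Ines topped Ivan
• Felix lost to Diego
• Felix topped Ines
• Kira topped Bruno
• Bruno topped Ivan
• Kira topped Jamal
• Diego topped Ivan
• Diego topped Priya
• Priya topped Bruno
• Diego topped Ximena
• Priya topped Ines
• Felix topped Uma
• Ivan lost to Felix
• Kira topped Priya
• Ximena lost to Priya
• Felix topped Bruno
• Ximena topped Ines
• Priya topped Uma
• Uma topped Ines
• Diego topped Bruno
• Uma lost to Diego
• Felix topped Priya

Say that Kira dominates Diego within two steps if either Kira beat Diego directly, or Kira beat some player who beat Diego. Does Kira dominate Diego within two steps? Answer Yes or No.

Kira did not beat Diego directly.
Kira beat Priya, Ivan, Uma, Ines, Bruno, Jamal, but each of them lost to Diego. No two-step path.

No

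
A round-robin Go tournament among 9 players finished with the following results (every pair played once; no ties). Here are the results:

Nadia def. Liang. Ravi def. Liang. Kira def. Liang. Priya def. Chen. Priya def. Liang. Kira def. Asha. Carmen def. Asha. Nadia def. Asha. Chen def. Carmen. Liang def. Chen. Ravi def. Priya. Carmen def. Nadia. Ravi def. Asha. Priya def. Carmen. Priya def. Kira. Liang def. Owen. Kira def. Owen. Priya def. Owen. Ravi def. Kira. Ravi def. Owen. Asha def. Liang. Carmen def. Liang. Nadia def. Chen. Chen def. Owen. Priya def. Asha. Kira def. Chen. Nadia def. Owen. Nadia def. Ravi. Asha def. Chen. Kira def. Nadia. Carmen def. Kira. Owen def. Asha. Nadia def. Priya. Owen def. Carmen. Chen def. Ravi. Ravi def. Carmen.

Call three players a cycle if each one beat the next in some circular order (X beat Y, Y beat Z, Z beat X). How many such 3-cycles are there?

17

Win totals: Owen 2, Chen 3, Kira 5, Priya 6, Asha 2, Carmen 4, Ravi 6, Nadia 6, Liang 2.
A player with w wins dominates both others in C(w,2) triples; summing gives 1 + 3 + 10 + 15 + 1 + 6 + 15 + 15 + 1 = 67 transitive triples.
Total triples C(9,3) = 84, so cyclic triples = 84 − 67 = 17.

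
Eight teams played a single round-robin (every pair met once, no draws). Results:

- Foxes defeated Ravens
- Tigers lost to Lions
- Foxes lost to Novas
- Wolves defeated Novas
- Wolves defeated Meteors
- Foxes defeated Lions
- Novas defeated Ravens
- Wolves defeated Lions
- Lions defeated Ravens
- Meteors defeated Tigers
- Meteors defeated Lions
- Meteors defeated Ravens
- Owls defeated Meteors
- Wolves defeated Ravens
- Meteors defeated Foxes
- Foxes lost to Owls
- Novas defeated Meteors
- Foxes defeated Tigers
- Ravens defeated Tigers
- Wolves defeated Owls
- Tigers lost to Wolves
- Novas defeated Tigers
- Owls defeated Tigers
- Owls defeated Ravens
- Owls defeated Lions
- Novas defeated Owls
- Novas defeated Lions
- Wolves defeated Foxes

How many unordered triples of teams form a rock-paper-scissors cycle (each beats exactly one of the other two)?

0

Win totals: Ravens 1, Wolves 7, Novas 6, Owls 5, Tigers 0, Foxes 3, Meteors 4, Lions 2.
A team with w wins dominates both others in C(w,2) triples; summing gives 0 + 21 + 15 + 10 + 0 + 3 + 6 + 1 = 56 transitive triples.
Total triples C(8,3) = 56, so cyclic triples = 56 − 56 = 0.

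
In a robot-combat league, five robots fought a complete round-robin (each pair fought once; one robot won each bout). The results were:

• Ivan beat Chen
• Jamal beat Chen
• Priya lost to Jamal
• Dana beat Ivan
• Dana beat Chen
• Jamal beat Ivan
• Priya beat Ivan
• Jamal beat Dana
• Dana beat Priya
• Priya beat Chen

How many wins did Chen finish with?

Chen's results: beat no one; lost to Priya, Ivan, Jamal, Dana.
That is 0 wins.

0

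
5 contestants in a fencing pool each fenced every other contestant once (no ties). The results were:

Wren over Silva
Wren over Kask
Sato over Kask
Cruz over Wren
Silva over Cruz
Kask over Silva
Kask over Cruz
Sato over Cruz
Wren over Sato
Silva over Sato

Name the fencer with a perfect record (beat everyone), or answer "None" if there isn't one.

None

Highest win total is Wren with 3 (out of 4 possible).
Wren lost to Cruz, so no fencer went undefeated.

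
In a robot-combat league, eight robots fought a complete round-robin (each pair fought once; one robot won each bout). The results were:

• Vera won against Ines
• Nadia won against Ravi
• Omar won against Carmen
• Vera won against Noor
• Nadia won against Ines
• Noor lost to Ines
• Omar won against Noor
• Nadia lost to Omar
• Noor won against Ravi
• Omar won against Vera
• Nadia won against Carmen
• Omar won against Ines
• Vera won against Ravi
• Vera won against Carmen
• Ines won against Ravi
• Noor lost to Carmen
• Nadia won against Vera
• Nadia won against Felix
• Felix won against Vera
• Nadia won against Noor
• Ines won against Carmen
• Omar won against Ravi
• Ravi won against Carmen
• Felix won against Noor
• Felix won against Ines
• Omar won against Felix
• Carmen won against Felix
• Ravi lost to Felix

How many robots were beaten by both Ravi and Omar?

1

Ravi beat: Carmen.
Omar beat: Carmen, Noor, Vera, Ines, Felix, Nadia, Ravi.
Both beat: Carmen — 1.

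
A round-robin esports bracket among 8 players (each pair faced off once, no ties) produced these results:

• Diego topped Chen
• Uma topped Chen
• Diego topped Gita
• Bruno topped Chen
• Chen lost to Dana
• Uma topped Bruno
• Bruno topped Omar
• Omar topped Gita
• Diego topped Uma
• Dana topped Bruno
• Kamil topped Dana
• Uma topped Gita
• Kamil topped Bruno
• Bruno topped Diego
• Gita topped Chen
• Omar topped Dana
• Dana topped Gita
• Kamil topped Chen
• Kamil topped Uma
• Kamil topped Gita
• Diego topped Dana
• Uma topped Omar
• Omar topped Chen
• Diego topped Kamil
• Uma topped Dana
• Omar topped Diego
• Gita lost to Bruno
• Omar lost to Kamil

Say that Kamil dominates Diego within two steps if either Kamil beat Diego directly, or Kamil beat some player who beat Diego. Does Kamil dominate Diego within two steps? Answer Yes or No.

Kamil did not beat Diego directly.
Kamil beat Uma, Dana, Chen, Gita, Omar, Bruno. Of those, Omar beat Diego.

Yes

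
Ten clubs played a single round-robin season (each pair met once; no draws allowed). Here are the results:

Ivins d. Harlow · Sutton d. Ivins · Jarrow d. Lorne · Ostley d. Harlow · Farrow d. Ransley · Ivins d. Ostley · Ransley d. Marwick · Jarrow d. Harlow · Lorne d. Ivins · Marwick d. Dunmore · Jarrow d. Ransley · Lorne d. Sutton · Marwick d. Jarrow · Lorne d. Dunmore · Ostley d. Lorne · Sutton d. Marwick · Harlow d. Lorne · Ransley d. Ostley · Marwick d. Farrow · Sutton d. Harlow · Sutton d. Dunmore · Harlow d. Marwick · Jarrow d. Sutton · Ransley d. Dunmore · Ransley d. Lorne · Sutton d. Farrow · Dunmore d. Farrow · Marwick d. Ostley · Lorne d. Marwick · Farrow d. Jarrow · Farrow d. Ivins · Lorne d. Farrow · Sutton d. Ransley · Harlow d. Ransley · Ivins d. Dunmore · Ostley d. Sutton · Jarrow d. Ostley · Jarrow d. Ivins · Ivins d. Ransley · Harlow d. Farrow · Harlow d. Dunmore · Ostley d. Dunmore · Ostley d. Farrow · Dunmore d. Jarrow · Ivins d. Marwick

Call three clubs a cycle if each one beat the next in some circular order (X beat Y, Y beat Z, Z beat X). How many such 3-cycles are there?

Win totals: Ivins 5, Farrow 3, Jarrow 6, Lorne 5, Dunmore 2, Sutton 6, Ransley 4, Ostley 5, Marwick 4, Harlow 5.
A club with w wins dominates both others in C(w,2) triples; summing gives 10 + 3 + 15 + 10 + 1 + 15 + 6 + 10 + 6 + 10 = 86 transitive triples.
Total triples C(10,3) = 120, so cyclic triples = 120 − 86 = 34.

34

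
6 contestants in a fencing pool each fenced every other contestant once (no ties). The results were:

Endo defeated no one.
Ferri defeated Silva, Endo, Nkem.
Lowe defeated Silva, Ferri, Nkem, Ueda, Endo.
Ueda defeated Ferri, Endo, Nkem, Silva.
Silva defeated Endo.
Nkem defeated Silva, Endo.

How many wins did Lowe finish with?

Lowe's results: beat Ueda, Nkem, Endo, Silva, Ferri; lost to no one.
That is 5 wins.

5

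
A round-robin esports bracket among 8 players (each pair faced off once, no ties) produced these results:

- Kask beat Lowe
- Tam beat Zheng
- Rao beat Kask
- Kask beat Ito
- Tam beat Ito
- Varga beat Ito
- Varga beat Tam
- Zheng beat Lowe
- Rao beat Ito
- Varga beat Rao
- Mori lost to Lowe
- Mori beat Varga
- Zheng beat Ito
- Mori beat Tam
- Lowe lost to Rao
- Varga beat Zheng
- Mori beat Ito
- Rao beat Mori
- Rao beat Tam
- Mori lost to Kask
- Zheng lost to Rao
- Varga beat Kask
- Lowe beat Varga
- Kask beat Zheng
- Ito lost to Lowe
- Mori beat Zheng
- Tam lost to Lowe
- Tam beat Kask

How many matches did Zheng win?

Zheng's results: beat Lowe, Ito; lost to Varga, Rao, Mori, Tam, Kask.
That is 2 wins.

2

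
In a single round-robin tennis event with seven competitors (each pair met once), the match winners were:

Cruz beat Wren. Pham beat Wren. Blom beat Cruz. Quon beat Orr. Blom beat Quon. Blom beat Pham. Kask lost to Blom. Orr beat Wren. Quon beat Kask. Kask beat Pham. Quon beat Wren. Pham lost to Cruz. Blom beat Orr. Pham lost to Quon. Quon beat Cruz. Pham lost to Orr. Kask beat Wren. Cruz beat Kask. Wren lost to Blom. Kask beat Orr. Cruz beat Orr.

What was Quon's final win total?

5

Quon's results: beat Cruz, Pham, Wren, Orr, Kask; lost to Blom.
That is 5 wins.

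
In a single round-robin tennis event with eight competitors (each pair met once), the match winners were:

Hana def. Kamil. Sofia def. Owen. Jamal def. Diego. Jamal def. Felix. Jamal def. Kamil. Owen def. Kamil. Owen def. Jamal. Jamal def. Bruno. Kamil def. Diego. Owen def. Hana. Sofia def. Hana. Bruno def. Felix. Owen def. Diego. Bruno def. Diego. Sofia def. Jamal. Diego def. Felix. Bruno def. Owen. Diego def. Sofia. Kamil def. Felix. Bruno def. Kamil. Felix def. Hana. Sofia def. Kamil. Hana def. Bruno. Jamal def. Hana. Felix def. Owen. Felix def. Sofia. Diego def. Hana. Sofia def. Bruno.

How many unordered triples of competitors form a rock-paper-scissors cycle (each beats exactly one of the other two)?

Win totals: Owen 4, Sofia 5, Bruno 4, Felix 3, Diego 3, Hana 2, Jamal 5, Kamil 2.
A competitor with w wins dominates both others in C(w,2) triples; summing gives 6 + 10 + 6 + 3 + 3 + 1 + 10 + 1 = 40 transitive triples.
Total triples C(8,3) = 56, so cyclic triples = 56 − 40 = 16.

16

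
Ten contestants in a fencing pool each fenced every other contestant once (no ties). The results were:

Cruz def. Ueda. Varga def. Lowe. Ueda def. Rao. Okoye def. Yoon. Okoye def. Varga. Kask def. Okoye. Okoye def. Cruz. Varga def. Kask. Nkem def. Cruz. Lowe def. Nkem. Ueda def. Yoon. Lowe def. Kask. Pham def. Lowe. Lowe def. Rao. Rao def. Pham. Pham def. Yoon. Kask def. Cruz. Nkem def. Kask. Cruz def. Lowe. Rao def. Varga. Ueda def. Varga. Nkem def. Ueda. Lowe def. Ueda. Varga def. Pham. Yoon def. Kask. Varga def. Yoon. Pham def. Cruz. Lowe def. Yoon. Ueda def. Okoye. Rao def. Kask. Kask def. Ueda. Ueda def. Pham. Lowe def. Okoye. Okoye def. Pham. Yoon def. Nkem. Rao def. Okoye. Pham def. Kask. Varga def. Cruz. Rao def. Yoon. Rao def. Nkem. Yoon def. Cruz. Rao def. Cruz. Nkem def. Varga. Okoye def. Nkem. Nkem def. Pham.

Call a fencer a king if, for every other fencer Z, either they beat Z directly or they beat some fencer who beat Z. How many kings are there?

7

Rao reaches everyone (king).
Yoon cannot reach Rao in two steps.
Ueda reaches everyone (king).
Okoye cannot reach Rao in two steps.
Pham cannot reach Varga in two steps.
Varga reaches everyone (king).
Kask reaches everyone (king).
Cruz reaches everyone (king).
Nkem reaches everyone (king).
Lowe reaches everyone (king).
Kings: Rao, Ueda, Varga, Kask, Cruz, Nkem, Lowe — 7.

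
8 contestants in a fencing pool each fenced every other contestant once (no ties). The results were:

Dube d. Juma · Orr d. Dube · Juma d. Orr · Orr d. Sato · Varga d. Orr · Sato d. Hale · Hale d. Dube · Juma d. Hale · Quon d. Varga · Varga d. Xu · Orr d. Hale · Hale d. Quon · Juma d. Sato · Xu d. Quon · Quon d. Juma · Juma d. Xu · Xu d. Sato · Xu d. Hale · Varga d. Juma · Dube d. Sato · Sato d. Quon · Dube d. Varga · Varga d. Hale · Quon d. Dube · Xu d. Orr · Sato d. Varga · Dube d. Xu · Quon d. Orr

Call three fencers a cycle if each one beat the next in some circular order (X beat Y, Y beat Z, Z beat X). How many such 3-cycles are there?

Win totals: Xu 4, Quon 4, Juma 4, Sato 3, Varga 4, Orr 3, Hale 2, Dube 4.
A fencer with w wins dominates both others in C(w,2) triples; summing gives 6 + 6 + 6 + 3 + 6 + 3 + 1 + 6 = 37 transitive triples.
Total triples C(8,3) = 56, so cyclic triples = 56 − 37 = 19.

19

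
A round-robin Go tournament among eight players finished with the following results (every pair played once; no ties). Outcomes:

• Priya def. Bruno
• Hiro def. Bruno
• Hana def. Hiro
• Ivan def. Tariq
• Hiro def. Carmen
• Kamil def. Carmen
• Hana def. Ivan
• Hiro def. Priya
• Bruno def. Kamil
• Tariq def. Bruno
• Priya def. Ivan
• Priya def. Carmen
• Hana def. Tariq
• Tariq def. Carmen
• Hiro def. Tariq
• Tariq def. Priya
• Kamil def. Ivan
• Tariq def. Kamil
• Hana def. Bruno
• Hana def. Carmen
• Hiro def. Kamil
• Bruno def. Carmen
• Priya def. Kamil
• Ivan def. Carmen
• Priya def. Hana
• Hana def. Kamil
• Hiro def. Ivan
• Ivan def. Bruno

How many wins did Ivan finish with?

3

Ivan's results: beat Tariq, Carmen, Bruno; lost to Kamil, Hana, Priya, Hiro.
That is 3 wins.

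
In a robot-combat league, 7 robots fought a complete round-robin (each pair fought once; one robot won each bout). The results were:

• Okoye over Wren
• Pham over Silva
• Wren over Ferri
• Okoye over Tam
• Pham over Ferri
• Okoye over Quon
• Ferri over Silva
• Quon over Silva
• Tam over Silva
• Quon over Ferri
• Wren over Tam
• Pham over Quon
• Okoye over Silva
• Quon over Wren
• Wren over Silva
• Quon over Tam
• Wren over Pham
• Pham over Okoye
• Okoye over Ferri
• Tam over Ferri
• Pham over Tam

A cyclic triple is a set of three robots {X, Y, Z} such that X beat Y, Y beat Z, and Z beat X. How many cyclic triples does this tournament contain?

2

Win totals: Pham 5, Silva 0, Okoye 5, Quon 4, Ferri 1, Tam 2, Wren 4.
A robot with w wins dominates both others in C(w,2) triples; summing gives 10 + 0 + 10 + 6 + 0 + 1 + 6 = 33 transitive triples.
Total triples C(7,3) = 35, so cyclic triples = 35 − 33 = 2.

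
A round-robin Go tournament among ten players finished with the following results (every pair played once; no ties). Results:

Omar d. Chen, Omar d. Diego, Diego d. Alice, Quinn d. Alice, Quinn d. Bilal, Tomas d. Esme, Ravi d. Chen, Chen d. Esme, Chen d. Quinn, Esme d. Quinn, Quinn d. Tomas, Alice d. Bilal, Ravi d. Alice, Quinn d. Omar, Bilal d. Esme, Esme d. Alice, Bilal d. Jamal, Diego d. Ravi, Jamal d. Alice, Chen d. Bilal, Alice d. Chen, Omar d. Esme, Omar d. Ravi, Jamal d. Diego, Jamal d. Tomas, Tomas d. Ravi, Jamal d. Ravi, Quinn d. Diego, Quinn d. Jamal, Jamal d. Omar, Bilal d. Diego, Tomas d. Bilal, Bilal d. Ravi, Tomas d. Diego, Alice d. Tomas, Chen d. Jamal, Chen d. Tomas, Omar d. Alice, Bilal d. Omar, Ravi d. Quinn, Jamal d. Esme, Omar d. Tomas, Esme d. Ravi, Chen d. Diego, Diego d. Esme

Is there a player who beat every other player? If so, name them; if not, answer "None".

None

Highest win total is Quinn with 6 (out of 9 possible).
Quinn lost to Ravi, Chen, Esme, so no player went undefeated.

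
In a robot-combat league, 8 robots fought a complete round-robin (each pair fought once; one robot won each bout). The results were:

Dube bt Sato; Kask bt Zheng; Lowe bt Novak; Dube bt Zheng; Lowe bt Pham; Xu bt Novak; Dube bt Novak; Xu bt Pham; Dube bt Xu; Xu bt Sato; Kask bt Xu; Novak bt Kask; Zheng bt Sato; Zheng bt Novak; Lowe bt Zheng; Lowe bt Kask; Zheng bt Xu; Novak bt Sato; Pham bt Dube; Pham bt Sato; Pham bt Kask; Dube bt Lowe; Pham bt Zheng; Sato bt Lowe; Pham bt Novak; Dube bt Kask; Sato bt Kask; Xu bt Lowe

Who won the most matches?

Win totals: Sato 2, Dube 6, Lowe 4, Novak 2, Zheng 3, Pham 5, Kask 2, Xu 4.
Dube leads with 6 wins (next highest: 5).

Dube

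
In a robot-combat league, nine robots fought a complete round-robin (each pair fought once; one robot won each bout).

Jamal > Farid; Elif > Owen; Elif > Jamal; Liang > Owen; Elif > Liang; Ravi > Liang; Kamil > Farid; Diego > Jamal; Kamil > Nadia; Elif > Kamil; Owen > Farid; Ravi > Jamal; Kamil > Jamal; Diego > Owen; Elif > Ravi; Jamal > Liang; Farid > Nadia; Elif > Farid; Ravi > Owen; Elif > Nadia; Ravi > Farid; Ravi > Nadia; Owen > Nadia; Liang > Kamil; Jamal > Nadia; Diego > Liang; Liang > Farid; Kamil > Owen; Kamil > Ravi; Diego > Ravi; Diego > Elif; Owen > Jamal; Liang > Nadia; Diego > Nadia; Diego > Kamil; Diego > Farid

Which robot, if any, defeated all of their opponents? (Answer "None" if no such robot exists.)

Diego has 8 wins out of 8 opponents — a perfect record.

Diego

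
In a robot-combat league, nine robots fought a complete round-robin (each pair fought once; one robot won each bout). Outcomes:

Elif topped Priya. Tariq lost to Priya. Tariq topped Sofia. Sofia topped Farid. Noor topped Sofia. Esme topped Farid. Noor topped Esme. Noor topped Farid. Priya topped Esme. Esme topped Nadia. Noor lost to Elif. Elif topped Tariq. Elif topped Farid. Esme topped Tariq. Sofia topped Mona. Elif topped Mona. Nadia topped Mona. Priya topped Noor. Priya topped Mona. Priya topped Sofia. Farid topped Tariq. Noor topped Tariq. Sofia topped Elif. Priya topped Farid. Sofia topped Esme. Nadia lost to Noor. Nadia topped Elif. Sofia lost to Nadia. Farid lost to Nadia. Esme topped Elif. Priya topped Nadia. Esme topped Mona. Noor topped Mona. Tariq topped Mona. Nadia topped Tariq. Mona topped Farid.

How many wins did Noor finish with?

6

Noor's results: beat Esme, Mona, Tariq, Sofia, Nadia, Farid; lost to Elif, Priya.
That is 6 wins.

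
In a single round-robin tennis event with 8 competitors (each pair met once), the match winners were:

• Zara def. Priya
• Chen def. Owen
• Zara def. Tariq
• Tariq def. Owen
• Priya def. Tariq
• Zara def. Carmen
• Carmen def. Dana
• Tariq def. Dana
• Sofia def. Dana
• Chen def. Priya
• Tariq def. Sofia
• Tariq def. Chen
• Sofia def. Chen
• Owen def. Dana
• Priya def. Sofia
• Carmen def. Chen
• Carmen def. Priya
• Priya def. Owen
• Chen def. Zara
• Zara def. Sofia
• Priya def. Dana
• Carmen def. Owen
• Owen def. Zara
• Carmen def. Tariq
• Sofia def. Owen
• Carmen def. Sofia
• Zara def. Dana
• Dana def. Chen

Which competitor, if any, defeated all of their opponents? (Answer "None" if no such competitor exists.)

Highest win total is Carmen with 6 (out of 7 possible).
Carmen lost to Zara, so no competitor went undefeated.

None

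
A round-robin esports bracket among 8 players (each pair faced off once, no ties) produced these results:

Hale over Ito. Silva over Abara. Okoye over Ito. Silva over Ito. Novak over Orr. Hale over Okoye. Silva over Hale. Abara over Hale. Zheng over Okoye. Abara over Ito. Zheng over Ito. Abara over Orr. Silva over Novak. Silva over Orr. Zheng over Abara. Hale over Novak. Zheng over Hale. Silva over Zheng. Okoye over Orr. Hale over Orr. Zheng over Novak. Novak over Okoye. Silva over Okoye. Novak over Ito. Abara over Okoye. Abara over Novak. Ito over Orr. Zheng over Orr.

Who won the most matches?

Win totals: Orr 0, Abara 5, Silva 7, Okoye 2, Novak 3, Hale 4, Ito 1, Zheng 6.
Silva leads with 7 wins (next highest: 6).

Silva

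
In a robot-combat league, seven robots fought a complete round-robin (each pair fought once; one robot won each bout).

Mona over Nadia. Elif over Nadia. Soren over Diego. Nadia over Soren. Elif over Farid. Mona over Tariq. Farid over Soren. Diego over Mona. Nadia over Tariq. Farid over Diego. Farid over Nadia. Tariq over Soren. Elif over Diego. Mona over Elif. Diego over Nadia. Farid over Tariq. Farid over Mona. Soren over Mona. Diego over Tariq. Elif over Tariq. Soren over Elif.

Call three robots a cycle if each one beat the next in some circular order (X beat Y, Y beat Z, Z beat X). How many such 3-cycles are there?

Win totals: Nadia 2, Mona 3, Tariq 1, Elif 4, Farid 5, Diego 3, Soren 3.
A robot with w wins dominates both others in C(w,2) triples; summing gives 1 + 3 + 0 + 6 + 10 + 3 + 3 = 26 transitive triples.
Total triples C(7,3) = 35, so cyclic triples = 35 − 26 = 9.

9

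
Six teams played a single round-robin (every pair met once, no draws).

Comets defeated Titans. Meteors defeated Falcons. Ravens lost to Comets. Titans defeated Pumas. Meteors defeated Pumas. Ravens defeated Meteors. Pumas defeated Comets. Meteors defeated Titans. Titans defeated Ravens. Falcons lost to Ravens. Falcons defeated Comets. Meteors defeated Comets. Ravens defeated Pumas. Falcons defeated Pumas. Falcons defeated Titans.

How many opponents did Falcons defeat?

Falcons' results: beat Pumas, Titans, Comets; lost to Ravens, Meteors.
That is 3 wins.

3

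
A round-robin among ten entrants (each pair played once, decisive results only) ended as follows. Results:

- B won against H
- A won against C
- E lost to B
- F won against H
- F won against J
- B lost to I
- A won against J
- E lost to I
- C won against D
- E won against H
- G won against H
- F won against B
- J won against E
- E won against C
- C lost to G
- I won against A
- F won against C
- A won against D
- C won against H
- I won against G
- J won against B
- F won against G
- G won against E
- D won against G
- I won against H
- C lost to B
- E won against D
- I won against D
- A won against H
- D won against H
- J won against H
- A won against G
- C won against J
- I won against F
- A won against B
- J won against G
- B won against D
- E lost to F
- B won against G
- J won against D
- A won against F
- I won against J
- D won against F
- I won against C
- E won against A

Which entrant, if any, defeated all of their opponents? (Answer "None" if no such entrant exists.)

I has 9 wins out of 9 opponents — a perfect record.

I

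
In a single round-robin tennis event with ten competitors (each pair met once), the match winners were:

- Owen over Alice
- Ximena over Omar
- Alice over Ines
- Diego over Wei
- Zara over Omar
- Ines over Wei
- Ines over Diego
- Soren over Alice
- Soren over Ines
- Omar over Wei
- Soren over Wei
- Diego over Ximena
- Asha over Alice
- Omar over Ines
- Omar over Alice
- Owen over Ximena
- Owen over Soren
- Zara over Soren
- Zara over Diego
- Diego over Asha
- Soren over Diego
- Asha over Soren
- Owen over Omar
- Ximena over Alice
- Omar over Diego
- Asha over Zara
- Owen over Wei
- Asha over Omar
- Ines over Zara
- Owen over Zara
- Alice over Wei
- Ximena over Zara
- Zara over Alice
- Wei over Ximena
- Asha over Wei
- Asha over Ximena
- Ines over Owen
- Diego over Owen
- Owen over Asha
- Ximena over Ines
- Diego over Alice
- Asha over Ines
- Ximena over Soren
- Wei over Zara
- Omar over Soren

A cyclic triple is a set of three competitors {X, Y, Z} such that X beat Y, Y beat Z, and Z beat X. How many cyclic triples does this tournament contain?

Win totals: Owen 7, Ximena 5, Asha 7, Wei 2, Diego 5, Soren 4, Alice 2, Zara 4, Ines 4, Omar 5.
A competitor with w wins dominates both others in C(w,2) triples; summing gives 21 + 10 + 21 + 1 + 10 + 6 + 1 + 6 + 6 + 10 = 92 transitive triples.
Total triples C(10,3) = 120, so cyclic triples = 120 − 92 = 28.

28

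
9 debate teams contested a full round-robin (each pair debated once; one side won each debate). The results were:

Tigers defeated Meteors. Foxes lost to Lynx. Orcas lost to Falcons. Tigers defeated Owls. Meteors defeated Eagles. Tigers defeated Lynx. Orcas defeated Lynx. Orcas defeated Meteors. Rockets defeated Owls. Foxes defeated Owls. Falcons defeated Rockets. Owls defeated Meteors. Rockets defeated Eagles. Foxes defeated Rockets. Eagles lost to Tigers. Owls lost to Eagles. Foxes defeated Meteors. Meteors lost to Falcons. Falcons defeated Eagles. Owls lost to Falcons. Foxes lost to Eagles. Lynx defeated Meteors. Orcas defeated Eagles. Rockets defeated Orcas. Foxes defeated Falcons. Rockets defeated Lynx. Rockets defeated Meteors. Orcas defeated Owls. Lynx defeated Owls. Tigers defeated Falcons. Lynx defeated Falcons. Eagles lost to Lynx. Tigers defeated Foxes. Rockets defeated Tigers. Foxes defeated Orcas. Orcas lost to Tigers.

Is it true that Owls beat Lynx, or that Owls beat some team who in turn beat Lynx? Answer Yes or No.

No

Owls did not beat Lynx directly.
Owls beat Meteors, but each of them lost to Lynx. No two-step path.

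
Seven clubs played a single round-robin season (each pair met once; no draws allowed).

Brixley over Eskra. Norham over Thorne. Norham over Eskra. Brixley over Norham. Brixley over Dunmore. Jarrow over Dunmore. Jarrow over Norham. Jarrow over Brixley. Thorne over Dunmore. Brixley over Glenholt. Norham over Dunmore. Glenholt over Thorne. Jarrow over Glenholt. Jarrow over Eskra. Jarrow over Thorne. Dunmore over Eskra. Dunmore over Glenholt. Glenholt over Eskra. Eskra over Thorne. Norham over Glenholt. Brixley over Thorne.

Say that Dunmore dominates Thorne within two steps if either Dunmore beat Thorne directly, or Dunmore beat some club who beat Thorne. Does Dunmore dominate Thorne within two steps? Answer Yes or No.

Yes

Dunmore did not beat Thorne directly.
Dunmore beat Eskra, Glenholt. Of those, Eskra beat Thorne.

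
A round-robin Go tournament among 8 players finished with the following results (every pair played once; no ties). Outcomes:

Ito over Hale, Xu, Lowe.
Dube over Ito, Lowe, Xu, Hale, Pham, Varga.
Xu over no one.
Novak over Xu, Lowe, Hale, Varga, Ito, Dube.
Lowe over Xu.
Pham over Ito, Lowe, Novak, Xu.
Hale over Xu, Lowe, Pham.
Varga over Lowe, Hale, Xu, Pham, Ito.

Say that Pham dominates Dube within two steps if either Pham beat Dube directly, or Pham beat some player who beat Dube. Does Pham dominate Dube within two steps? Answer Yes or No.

Pham did not beat Dube directly.
Pham beat Ito, Novak, Lowe, Xu. Of those, Novak beat Dube.

Yes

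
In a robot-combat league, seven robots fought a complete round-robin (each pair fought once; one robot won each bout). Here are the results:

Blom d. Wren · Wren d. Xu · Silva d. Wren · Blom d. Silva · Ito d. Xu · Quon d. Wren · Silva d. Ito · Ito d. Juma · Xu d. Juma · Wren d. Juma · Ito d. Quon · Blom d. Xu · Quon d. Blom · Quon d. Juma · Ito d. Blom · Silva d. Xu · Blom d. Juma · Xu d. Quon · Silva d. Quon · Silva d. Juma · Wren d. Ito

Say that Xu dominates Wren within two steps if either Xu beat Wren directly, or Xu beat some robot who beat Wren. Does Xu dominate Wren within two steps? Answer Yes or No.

Xu did not beat Wren directly.
Xu beat Quon, Juma. Of those, Quon beat Wren.

Yes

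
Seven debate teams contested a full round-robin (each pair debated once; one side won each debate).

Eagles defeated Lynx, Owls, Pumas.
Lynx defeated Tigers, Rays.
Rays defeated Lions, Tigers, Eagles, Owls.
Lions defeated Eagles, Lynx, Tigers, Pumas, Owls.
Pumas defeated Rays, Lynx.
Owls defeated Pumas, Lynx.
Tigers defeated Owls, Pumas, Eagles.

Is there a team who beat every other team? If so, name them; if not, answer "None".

Highest win total is Lions with 5 (out of 6 possible).
Lions lost to Rays, so no team went undefeated.

None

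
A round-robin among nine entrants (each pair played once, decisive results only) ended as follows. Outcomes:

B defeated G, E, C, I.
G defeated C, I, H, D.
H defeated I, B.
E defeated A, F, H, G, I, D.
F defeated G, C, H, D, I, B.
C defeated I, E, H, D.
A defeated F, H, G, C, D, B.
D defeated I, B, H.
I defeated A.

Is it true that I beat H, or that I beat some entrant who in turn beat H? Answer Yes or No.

I did not beat H directly.
I beat A. Of those, A beat H.

Yes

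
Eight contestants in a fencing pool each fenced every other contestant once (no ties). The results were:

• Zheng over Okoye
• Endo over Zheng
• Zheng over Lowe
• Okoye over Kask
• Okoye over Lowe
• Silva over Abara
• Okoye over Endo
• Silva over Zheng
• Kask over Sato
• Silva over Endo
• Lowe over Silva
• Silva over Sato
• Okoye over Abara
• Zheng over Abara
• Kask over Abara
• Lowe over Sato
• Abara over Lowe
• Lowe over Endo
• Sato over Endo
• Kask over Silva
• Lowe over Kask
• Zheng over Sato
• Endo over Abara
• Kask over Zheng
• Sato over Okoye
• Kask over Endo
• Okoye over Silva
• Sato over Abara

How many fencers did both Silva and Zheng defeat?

2

Silva beat: Sato, Abara, Zheng, Endo.
Zheng beat: Sato, Abara, Lowe, Okoye.
Both beat: Sato, Abara — 2.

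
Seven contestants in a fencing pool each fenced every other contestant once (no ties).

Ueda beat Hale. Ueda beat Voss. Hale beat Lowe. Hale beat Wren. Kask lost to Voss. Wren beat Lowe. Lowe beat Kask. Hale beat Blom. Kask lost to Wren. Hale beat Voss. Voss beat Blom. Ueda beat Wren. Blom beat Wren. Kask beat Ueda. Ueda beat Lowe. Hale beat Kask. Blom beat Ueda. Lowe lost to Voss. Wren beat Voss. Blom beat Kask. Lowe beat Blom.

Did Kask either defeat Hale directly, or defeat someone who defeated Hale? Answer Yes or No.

Kask did not beat Hale directly.
Kask beat Ueda. Of those, Ueda beat Hale.

Yes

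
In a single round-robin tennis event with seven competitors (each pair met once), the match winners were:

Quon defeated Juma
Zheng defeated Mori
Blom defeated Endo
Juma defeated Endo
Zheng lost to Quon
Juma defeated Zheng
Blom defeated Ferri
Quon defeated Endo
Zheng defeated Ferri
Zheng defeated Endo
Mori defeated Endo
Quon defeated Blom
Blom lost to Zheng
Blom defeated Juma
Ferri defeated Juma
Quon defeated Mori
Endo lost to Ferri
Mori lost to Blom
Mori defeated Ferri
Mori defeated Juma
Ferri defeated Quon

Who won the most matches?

Quon

Win totals: Quon 5, Blom 4, Zheng 4, Endo 0, Ferri 3, Mori 3, Juma 2.
Quon leads with 5 wins (next highest: 4).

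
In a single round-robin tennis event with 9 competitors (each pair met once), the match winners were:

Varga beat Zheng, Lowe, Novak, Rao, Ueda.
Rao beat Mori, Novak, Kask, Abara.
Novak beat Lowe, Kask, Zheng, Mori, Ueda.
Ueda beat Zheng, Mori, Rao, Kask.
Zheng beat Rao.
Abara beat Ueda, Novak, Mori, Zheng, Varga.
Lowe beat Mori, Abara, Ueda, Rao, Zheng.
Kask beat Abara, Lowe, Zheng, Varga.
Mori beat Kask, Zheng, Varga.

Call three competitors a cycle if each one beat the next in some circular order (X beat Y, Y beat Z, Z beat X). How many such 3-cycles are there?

23

Win totals: Varga 5, Abara 5, Novak 5, Kask 4, Zheng 1, Ueda 4, Lowe 5, Mori 3, Rao 4.
A competitor with w wins dominates both others in C(w,2) triples; summing gives 10 + 10 + 10 + 6 + 0 + 6 + 10 + 3 + 6 = 61 transitive triples.
Total triples C(9,3) = 84, so cyclic triples = 84 − 61 = 23.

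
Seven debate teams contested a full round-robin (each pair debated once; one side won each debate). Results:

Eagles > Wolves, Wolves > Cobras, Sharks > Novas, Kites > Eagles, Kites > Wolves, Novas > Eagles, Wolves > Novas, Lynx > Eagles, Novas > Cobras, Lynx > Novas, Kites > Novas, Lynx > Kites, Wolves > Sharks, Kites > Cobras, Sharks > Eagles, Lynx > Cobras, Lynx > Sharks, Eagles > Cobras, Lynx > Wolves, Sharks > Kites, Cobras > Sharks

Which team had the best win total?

Lynx

Win totals: Sharks 3, Novas 2, Lynx 6, Cobras 1, Kites 4, Wolves 3, Eagles 2.
Lynx leads with 6 wins (next highest: 4).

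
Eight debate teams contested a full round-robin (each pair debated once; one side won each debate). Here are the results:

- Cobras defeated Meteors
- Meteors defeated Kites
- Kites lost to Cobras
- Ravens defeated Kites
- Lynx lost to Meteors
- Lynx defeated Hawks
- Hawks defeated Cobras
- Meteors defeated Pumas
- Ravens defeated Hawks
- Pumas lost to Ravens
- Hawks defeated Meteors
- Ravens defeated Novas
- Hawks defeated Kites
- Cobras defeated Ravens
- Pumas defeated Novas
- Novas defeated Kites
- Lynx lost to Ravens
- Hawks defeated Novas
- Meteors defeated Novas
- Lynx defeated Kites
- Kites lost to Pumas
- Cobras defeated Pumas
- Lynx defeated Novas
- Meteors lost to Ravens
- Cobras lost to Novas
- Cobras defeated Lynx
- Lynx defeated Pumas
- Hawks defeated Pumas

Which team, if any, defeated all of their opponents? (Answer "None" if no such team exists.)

Highest win total is Ravens with 6 (out of 7 possible).
Ravens lost to Cobras, so no team went undefeated.

None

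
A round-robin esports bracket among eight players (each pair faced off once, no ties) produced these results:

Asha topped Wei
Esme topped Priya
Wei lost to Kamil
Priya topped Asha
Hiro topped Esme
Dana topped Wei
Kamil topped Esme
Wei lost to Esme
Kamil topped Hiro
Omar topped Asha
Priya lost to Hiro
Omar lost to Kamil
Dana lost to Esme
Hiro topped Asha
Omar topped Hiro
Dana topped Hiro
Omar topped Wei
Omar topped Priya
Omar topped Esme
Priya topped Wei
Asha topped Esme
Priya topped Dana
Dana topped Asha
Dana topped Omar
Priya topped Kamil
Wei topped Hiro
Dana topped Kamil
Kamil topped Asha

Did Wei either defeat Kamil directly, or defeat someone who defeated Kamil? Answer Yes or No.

Wei did not beat Kamil directly.
Wei beat Hiro, but each of them lost to Kamil. No two-step path.

No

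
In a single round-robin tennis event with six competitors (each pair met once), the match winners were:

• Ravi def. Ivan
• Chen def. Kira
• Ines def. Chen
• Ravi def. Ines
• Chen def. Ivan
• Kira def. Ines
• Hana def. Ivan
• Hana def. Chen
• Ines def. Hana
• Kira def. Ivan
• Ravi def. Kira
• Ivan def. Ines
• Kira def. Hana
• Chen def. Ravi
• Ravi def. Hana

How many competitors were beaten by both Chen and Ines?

Chen beat: Kira, Ivan, Ravi.
Ines beat: Chen, Hana.
No one was beaten by both.

0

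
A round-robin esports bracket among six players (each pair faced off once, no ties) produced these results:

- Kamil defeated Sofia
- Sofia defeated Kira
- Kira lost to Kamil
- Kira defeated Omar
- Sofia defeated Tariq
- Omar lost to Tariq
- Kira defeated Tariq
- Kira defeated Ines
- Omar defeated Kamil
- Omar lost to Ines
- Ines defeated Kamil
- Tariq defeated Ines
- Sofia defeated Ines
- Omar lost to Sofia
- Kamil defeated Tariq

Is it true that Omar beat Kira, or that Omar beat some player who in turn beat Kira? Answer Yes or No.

Yes

Omar did not beat Kira directly.
Omar beat Kamil. Of those, Kamil beat Kira.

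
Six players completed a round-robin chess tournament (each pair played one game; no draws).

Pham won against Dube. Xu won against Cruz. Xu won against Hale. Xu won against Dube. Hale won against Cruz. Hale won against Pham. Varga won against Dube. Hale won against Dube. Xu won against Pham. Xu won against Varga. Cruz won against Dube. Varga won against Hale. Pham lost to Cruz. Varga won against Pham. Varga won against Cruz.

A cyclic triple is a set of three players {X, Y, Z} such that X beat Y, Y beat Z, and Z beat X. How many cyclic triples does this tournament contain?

Win totals: Varga 4, Xu 5, Cruz 2, Hale 3, Pham 1, Dube 0.
A player with w wins dominates both others in C(w,2) triples; summing gives 6 + 10 + 1 + 3 + 0 + 0 = 20 transitive triples.
Total triples C(6,3) = 20, so cyclic triples = 20 − 20 = 0.

0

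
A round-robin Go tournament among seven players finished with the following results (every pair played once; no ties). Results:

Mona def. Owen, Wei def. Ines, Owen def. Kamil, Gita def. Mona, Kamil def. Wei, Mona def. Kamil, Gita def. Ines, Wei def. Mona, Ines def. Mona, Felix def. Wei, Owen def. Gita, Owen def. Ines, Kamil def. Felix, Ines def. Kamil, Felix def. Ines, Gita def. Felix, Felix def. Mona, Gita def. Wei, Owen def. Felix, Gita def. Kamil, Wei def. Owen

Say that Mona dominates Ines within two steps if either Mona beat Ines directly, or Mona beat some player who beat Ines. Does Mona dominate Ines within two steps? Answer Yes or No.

Yes

Mona did not beat Ines directly.
Mona beat Kamil, Owen. Of those, Owen beat Ines.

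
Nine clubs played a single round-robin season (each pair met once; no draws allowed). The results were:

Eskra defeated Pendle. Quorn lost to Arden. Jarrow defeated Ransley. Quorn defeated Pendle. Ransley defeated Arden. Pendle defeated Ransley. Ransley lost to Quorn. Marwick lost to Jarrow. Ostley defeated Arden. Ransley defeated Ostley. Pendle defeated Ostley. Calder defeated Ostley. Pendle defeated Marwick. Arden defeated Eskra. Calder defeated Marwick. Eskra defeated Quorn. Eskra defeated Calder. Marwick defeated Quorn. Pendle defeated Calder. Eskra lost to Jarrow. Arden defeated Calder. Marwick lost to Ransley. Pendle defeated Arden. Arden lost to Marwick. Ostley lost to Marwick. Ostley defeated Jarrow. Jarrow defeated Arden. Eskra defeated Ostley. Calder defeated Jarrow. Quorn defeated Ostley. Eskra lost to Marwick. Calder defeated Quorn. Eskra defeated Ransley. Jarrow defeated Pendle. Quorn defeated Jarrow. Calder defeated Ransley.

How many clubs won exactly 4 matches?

Win totals: Ransley 3, Ostley 2, Pendle 5, Arden 3, Calder 5, Eskra 5, Quorn 4, Marwick 4, Jarrow 5.
Exactly 4: Quorn, Marwick — 2 clubs.

2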